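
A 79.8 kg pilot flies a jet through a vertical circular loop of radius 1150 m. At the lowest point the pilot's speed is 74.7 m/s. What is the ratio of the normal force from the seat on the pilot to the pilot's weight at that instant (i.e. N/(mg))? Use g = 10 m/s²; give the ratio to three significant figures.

1.49

At the bottom, N − mg = mv²/r, so N = m(v²/r + g) and N/(mg) = v²/(rg) + 1 = (74.7)²/(1150 × 10.0) + 1 = 0.4852 + 1 = 1.485.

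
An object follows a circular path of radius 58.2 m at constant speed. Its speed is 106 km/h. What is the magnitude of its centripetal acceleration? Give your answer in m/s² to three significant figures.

14.9 m/s²

v = 106 km/h = 106/3.6 = 29.44 m/s.
a_c = v²/r = (29.44)²/58.2 = 867.0/58.2 = 14.90 m/s².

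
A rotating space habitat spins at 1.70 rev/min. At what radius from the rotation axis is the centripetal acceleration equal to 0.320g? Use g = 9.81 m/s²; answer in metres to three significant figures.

ω = 1.70 rev/min × 2π/60 = 0.1780 rad/s.
a_c = ω²r = 0.320g ⇒ r = 0.320 × 9.81 / (0.1780)² = 3.139/0.03169 = 99.05 m.

99.1 m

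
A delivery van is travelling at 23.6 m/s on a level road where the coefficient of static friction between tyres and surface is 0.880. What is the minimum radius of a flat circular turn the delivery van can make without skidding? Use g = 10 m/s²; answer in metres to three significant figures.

63.3 m

At the limit, μ_s m g = m v²/r, so r_min = v²/(μ_s g) = (23.6)²/(0.880 × 10.0) = 557.0/8.800 = 63.29 m.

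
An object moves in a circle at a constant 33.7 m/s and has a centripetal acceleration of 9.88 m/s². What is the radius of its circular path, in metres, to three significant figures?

115 m

a_c = v²/r ⇒ r = v²/a_c = (33.7)²/9.88 = 1136/9.88 = 114.9 m.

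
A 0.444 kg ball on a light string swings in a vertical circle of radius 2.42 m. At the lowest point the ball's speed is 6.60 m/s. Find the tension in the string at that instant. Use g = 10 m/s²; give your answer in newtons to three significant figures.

At the lowest point, T points up (toward the centre) and the weight mg points down (away from the centre), so the net inward force is T − mg = mv²/r.
T = m(v²/r + g) = 0.444 × ((6.60)²/2.42 + 10.0) = 0.444 × (18.00 + 10.0) = 0.444 × 28.00 = 12.43 N.

12.4 N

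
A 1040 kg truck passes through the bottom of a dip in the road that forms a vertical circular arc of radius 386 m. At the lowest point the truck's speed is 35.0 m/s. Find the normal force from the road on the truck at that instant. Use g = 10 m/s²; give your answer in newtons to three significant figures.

13700 N

At the lowest point, N points up (toward the centre) and the weight mg points down (away from the centre), so the net inward force is N − mg = mv²/r.
N = m(v²/r + g) = 1040 × ((35.0)²/386 + 10.0) = 1040 × (3.174 + 10.0) = 1040 × 13.17 = 13700 N.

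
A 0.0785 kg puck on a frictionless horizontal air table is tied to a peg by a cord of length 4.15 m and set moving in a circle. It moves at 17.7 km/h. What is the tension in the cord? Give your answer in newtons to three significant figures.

0.457 N

v = 17.7 km/h = 17.7/3.6 = 4.917 m/s.
The tension is the only horizontal force, so it supplies the full centripetal force: T = m v²/r = 0.0785 × (4.917)²/4.15 = 0.0785 × 24.17/4.15 = 0.4573 N.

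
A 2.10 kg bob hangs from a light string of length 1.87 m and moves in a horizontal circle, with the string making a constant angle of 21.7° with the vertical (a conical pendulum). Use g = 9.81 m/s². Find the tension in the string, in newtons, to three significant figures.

22.2 N

Vertically the bob has no acceleration, so T cosθ = mg.
T = mg/cosθ = 2.10 × 9.81 / cos 21.7° = 20.60/0.9291 = 22.17 N.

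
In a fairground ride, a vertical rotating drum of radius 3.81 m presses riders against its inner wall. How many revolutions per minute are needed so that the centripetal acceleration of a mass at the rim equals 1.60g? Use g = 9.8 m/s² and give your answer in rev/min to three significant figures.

Require ω²r = 1.60g, so ω = √(1.60 × 9.8/3.81) = 2.029 rad/s.
In rev/min: ω × 60/(2π) = 2.029 × 60/(2π) = 19.37 rev/min.

19.4 rev/min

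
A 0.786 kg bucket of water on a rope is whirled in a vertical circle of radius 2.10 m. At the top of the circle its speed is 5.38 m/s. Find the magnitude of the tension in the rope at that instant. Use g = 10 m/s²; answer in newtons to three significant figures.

At the top, both T and the weight mg point inward (toward the centre), so T + mg = mv²/r.
T = m(v²/r − g) = 0.786 × ((5.38)²/2.10 − 10.0) = 0.786 × (13.78 − 10.0) = 0.786 × 3.783 = 2.973 N.

2.97 N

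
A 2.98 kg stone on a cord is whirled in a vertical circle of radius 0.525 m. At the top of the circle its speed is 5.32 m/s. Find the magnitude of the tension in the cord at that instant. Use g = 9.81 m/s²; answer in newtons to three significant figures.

At the top, both T and the weight mg point inward (toward the centre), so T + mg = mv²/r.
T = m(v²/r − g) = 2.98 × ((5.32)²/0.525 − 9.81) = 2.98 × (53.91 − 9.81) = 2.98 × 44.10 = 131.4 N.

131 N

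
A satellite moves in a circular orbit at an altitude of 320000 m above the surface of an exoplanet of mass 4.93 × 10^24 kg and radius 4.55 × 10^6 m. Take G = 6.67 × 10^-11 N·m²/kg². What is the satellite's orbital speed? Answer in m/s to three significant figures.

Orbital radius r = R + h = 4.55 × 10^6 + 320000 = 4.870 × 10^6 m.
Gravity supplies the centripetal force: G M m / r² = m v² / r, so v = √(GM/r).
v = √(6.67 × 10^-11 × 4.93 × 10^24 / 4.870 × 10^6) = √(6.752 × 10^7) = 8217 m/s.

8220 m/s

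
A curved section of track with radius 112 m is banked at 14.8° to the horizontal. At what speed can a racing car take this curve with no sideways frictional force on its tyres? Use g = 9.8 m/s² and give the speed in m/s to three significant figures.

On a frictionless banked curve, N sinθ = mv²/r and N cosθ = mg, so tanθ = v²/(rg).
v = √(r g tanθ) = √(112 × 9.8 × tan 14.8°) = √(112 × 9.8 × 0.2642) = √290.0 = 17.03 m/s.

17.0 m/s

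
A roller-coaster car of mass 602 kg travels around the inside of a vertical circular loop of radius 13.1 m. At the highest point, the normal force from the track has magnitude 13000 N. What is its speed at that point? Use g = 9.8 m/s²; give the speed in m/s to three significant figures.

At the top, N + mg = mv²/r, so v = √(r(N/m + g)) = √(13.1 × (13000/602 + 9.8)) = √(13.1 × 31.39) = √411.3 = 20.28 m/s.

20.3 m/s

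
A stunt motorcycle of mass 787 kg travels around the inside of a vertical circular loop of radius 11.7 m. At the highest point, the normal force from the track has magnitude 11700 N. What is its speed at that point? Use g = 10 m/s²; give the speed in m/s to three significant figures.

At the top, N + mg = mv²/r, so v = √(r(N/m + g)) = √(11.7 × (11700/787 + 10.0)) = √(11.7 × 24.87) = √290.9 = 17.06 m/s.

17.1 m/s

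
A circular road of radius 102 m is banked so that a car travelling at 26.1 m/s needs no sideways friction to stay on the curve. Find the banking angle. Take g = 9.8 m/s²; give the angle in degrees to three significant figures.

34.3°

With no friction, the horizontal component of the normal force provides the centripetal force: N sinθ = mv²/r, while N cosθ = mg vertically.
Dividing: tanθ = v²/(r g) = (26.1)²/(102 × 9.8) = 681.2/999.6 = 0.6815.
θ = arctan(0.6815) = 34.27°.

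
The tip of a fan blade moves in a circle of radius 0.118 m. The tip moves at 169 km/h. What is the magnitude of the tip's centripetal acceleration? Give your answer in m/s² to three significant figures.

18700 m/s²

v = 169 km/h = 169/3.6 = 46.94 m/s.
a_c = v²/r = (46.94)²/0.118 = 2204/0.118 = 18680 m/s².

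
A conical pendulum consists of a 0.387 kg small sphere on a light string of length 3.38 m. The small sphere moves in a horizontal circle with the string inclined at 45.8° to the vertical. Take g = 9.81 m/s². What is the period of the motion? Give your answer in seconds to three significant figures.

3.08 s

r = L sinθ = 2.423 m. From T sinθ = mω²r and T cosθ = mg: tanθ = ω²r/g, so ω² = g tanθ / r = g/(L cosθ).
ω = √(g/(L cosθ)) = √(9.81/(3.38 × 0.6972)) = √4.163 = 2.040 rad/s.
Period = 2π/ω = 3.079 s.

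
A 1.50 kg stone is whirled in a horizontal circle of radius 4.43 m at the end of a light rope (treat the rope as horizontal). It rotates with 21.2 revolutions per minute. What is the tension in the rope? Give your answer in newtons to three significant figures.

32.8 N

ω = 21.2 rev/min × 2π/60 = 2.220 rad/s, so v = ωr = 2.220 × 4.43 = 9.835 m/s.
The tension is the only horizontal force, so it supplies the full centripetal force: T = m v²/r = 1.50 × (9.835)²/4.43 = 1.50 × 96.72/4.43 = 32.75 N.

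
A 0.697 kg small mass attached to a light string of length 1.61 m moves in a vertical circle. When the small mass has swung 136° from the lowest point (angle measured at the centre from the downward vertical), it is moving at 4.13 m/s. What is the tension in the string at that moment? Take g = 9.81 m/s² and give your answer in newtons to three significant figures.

Take the radial direction toward the centre of the circle as positive. The component of the weight along the string toward the centre is −mg cos φ (φ measured from the bottom), so Newton's second law along the string gives T − mg cos φ = m v²/r.
cos 136° = -0.7193, so T = m(v²/r + g cos φ) = 0.697 × ((4.13)²/1.61 + 9.81 × -0.7193) = 0.697 × (10.59 + (-7.057)) = 0.697 × 3.538 = 2.466 N.

2.47 N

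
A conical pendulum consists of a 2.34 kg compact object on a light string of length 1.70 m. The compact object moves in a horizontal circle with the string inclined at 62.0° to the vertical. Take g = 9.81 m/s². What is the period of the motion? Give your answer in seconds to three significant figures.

1.79 s

r = L sinθ = 1.501 m. From T sinθ = mω²r and T cosθ = mg: tanθ = ω²r/g, so ω² = g tanθ / r = g/(L cosθ).
ω = √(g/(L cosθ)) = √(9.81/(1.70 × 0.4695)) = √12.29 = 3.506 rad/s.
Period = 2π/ω = 1.792 s.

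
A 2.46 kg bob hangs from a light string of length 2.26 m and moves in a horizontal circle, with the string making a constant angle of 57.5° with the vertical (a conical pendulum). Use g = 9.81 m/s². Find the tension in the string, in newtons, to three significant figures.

44.9 N

Vertically the bob has no acceleration, so T cosθ = mg.
T = mg/cosθ = 2.46 × 9.81 / cos 57.5° = 24.13/0.5373 = 44.91 N.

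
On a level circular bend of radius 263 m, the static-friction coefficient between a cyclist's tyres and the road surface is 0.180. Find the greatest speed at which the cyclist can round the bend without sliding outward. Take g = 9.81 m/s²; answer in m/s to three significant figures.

On a flat curve, static friction is the only horizontal force, so it must supply the full centripetal force: μ_s m g = m v²/r.
Mass cancels: v_max = √(μ_s g r) = √(0.180 × 9.81 × 263) = √464.4 = 21.55 m/s.

21.6 m/s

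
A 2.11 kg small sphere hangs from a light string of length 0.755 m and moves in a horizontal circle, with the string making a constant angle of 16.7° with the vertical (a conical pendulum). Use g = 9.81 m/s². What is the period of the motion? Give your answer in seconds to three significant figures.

r = L sinθ = 0.2170 m. From T sinθ = mω²r and T cosθ = mg: tanθ = ω²r/g, so ω² = g tanθ / r = g/(L cosθ).
ω = √(g/(L cosθ)) = √(9.81/(0.755 × 0.9578)) = √13.57 = 3.683 rad/s.
Period = 2π/ω = 1.706 s.

1.71 s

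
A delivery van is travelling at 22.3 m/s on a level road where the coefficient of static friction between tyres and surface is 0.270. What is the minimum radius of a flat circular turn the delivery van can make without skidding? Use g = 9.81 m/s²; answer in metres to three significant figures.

188 m

At the limit, μ_s m g = m v²/r, so r_min = v²/(μ_s g) = (22.3)²/(0.270 × 9.81) = 497.3/2.649 = 187.7 m.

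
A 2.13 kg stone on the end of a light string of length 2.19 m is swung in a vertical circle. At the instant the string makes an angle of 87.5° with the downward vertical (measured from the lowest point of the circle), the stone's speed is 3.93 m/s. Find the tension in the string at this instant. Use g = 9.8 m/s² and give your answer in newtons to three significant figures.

Take the radial direction toward the centre of the circle as positive. The component of the weight along the string toward the centre is −mg cos φ (φ measured from the bottom), so Newton's second law along the string gives T − mg cos φ = m v²/r.
cos 87.5° = 0.04362, so T = m(v²/r + g cos φ) = 2.13 × ((3.93)²/2.19 + 9.8 × 0.04362) = 2.13 × (7.052 + (0.4275)) = 2.13 × 7.480 = 15.93 N.

15.9 N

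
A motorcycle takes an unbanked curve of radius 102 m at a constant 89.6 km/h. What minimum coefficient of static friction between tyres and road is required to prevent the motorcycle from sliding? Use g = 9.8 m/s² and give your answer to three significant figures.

0.620

v = 89.6/3.6 = 24.89 m/s.
Friction provides the centripetal force: μ_s m g = m v²/r, so μ_s = v²/(g r) = (24.89)²/(9.8 × 102) = 619.5/999.6 = 0.6197.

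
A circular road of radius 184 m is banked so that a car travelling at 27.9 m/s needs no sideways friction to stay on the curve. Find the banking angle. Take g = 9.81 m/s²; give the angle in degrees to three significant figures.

With no friction, the horizontal component of the normal force provides the centripetal force: N sinθ = mv²/r, while N cosθ = mg vertically.
Dividing: tanθ = v²/(r g) = (27.9)²/(184 × 9.81) = 778.4/1805 = 0.4312.
θ = arctan(0.4312) = 23.33°.

23.3°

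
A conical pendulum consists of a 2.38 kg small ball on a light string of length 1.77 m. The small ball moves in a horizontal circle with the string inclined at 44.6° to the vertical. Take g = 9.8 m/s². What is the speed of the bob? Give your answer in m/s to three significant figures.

3.47 m/s

The radius of the circle is r = L sinθ = 1.77 × sin 44.6° = 1.243 m.
Horizontally T sinθ = mv²/r and vertically T cosθ = mg, so tanθ = v²/(rg).
v = √(r g tanθ) = √(1.243 × 9.8 × 0.9861) = √12.01 = 3.466 m/s.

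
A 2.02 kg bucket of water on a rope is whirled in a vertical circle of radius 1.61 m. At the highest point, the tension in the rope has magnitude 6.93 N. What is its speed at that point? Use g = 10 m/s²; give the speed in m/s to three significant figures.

At the top, T + mg = mv²/r, so v = √(r(T/m + g)) = √(1.61 × (6.93/2.02 + 10.0)) = √(1.61 × 13.43) = √21.62 = 4.650 m/s.

4.65 m/s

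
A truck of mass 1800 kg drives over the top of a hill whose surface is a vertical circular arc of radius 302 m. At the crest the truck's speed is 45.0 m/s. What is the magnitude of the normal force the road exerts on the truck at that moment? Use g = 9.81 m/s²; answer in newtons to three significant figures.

At the crest the centripetal acceleration points downward (toward the centre of the arc), so mg − N = mv²/r.
N = m(g − v²/r) = 1800 × (9.81 − (45.0)²/302) = 1800 × (9.81 − 6.705) = 1800 × 3.105 = 5588 N.

5590 N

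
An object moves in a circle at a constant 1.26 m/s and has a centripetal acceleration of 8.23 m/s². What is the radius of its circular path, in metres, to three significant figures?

a_c = v²/r ⇒ r = v²/a_c = (1.26)²/8.23 = 1.588/8.23 = 0.1929 m.

0.193 m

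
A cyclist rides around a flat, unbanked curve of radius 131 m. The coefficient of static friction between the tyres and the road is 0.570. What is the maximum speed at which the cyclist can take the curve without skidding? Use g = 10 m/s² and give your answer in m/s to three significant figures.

27.3 m/s

Friction provides the centripetal force on a flat curve. At maximum speed it is at its limiting value: μ_s m g = m v²/r.
Mass cancels: v_max = √(μ_s g r) = √(0.570 × 10.0 × 131) = √746.7 = 27.33 m/s.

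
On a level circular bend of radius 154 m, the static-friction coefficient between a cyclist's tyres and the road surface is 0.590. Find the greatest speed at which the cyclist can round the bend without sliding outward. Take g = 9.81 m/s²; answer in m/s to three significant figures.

29.9 m/s

On a flat curve, static friction is the only horizontal force, so it must supply the full centripetal force: μ_s m g = m v²/r.
Mass cancels: v_max = √(μ_s g r) = √(0.590 × 9.81 × 154) = √891.3 = 29.86 m/s.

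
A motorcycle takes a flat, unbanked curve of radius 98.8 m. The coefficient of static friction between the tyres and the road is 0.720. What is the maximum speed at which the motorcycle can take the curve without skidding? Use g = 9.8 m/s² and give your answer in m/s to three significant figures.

26.4 m/s

The only inward force on a level bend is static friction, so at the limit f_s = μ_s N = μ_s m g = m v²/r.
Mass cancels: v_max = √(μ_s g r) = √(0.720 × 9.8 × 98.8) = √697.1 = 26.40 m/s.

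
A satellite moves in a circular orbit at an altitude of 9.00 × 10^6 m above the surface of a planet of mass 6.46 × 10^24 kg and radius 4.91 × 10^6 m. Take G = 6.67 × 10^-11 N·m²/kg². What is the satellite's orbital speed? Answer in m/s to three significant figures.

Orbital radius r = R + h = 4.91 × 10^6 + 9.00 × 10^6 = 1.391 × 10^7 m.
Gravity supplies the centripetal force: G M m / r² = m v² / r, so v = √(GM/r).
v = √(6.67 × 10^-11 × 6.46 × 10^24 / 1.391 × 10^7) = √(3.098 × 10^7) = 5566 m/s.

5570 m/s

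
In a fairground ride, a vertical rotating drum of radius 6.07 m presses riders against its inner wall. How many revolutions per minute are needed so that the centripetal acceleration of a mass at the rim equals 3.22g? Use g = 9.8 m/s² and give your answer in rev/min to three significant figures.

Require ω²r = 3.22g, so ω = √(3.22 × 9.8/6.07) = 2.280 rad/s.
In rev/min: ω × 60/(2π) = 2.280 × 60/(2π) = 21.77 rev/min.

21.8 rev/min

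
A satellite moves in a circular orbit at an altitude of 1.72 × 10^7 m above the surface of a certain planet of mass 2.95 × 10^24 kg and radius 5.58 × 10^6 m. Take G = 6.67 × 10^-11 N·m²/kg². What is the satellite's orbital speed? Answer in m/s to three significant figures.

Orbital radius r = R + h = 5.58 × 10^6 + 1.72 × 10^7 = 2.278 × 10^7 m.
Gravity supplies the centripetal force: G M m / r² = m v² / r, so v = √(GM/r).
v = √(6.67 × 10^-11 × 2.95 × 10^24 / 2.278 × 10^7) = √(8.638 × 10^6) = 2939 m/s.

2940 m/s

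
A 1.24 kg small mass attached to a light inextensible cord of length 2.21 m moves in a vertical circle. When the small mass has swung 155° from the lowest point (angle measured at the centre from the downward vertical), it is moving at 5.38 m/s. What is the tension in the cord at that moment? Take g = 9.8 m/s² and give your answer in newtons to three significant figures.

Take the radial direction toward the centre of the circle as positive. The component of the weight along the string toward the centre is −mg cos φ (φ measured from the bottom), so Newton's second law along the string gives T − mg cos φ = m v²/r.
cos 155° = -0.9063, so T = m(v²/r + g cos φ) = 1.24 × ((5.38)²/2.21 + 9.8 × -0.9063) = 1.24 × (13.10 + (-8.882)) = 1.24 × 4.215 = 5.227 N.

5.23 N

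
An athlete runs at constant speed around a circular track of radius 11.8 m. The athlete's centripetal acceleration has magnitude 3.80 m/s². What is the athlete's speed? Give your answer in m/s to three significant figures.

a_c = v²/r ⇒ v = √(a_c · r) = √(3.80 × 11.8) = √44.84 = 6.696 m/s.

6.70 m/s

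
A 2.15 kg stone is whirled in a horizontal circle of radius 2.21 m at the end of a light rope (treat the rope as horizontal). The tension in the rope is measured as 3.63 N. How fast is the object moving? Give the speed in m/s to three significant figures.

1.93 m/s

T = m v²/r ⇒ v = √(T r / m) = √(3.63 × 2.21 / 2.15) = √3.731 = 1.932 m/s.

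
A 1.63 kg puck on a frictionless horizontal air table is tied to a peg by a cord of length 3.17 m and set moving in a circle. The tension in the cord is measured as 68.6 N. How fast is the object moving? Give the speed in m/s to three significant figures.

11.6 m/s

T = m v²/r ⇒ v = √(T r / m) = √(68.6 × 3.17 / 1.63) = √133.4 = 11.55 m/s.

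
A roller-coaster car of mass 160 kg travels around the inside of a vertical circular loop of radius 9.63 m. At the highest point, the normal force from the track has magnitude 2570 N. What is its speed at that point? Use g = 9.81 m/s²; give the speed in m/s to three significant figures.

15.8 m/s

At the top, N + mg = mv²/r, so v = √(r(N/m + g)) = √(9.63 × (2570/160 + 9.81)) = √(9.63 × 25.87) = √249.2 = 15.78 m/s.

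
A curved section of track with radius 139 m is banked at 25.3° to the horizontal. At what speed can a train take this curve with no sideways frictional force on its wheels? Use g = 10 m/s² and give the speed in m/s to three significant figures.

On a frictionless banked curve, N sinθ = mv²/r and N cosθ = mg, so tanθ = v²/(rg).
v = √(r g tanθ) = √(139 × 10.0 × tan 25.3°) = √(139 × 10.0 × 0.4727) = √657.0 = 25.63 m/s.

25.6 m/s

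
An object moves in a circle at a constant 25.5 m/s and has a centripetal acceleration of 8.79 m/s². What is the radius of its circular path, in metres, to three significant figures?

74.0 m

a_c = v²/r ⇒ r = v²/a_c = (25.5)²/8.79 = 650.2/8.79 = 73.98 m.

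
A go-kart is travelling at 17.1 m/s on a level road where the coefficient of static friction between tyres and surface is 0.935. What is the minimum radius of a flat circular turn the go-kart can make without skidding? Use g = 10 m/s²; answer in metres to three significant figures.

31.3 m

At the limit, μ_s m g = m v²/r, so r_min = v²/(μ_s g) = (17.1)²/(0.935 × 10.0) = 292.4/9.350 = 31.27 m.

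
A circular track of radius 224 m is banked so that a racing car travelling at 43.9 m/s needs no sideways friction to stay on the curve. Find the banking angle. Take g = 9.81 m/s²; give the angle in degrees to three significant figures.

41.3°

With no friction, the horizontal component of the normal force provides the centripetal force: N sinθ = mv²/r, while N cosθ = mg vertically.
Dividing: tanθ = v²/(r g) = (43.9)²/(224 × 9.81) = 1927/2197 = 0.8770.
θ = arctan(0.8770) = 41.25°.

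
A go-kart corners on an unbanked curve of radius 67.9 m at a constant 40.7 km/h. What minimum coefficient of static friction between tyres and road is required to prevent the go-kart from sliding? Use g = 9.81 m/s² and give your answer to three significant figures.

0.192

v = 40.7/3.6 = 11.31 m/s.
Friction provides the centripetal force: μ_s m g = m v²/r, so μ_s = v²/(g r) = (11.31)²/(9.81 × 67.9) = 127.8/666.1 = 0.1919.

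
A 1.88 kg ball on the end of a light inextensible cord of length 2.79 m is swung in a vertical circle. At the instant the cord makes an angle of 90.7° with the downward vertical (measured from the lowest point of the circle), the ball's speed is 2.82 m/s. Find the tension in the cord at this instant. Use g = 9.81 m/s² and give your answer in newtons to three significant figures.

Take the radial direction toward the centre of the circle as positive. The component of the weight along the string toward the centre is −mg cos φ (φ measured from the bottom), so Newton's second law along the string gives T − mg cos φ = m v²/r.
cos 90.7° = -0.01222, so T = m(v²/r + g cos φ) = 1.88 × ((2.82)²/2.79 + 9.81 × -0.01222) = 1.88 × (2.850 + (-0.1198)) = 1.88 × 2.730 = 5.133 N.

5.13 N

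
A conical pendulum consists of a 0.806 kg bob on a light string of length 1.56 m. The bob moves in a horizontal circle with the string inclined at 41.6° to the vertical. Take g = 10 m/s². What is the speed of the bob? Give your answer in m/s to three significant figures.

3.03 m/s

The radius of the circle is r = L sinθ = 1.56 × sin 41.6° = 1.036 m.
Horizontally T sinθ = mv²/r and vertically T cosθ = mg, so tanθ = v²/(rg).
v = √(r g tanθ) = √(1.036 × 10.0 × 0.8878) = √9.196 = 3.032 m/s.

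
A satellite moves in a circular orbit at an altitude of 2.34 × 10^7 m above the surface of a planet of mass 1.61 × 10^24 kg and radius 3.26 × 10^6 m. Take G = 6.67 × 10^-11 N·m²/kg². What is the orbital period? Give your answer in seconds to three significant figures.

83500 s

r = R + h = 3.26 × 10^6 + 2.34 × 10^7 = 2.666 × 10^7 m. Gravity provides the centripetal force: G M m / r² = m v² / r ⇒ v = √(GM/r) = 2007 m/s.
T = 2πr/v = 2π × 2.666 × 10^7 / 2007 = 83460 s.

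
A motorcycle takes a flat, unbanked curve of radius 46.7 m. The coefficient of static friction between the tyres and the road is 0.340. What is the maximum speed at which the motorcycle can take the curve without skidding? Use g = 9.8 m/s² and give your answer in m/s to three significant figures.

The only inward force on a level bend is static friction, so at the limit f_s = μ_s N = μ_s m g = m v²/r.
Mass cancels: v_max = √(μ_s g r) = √(0.340 × 9.8 × 46.7) = √155.6 = 12.47 m/s.

12.5 m/s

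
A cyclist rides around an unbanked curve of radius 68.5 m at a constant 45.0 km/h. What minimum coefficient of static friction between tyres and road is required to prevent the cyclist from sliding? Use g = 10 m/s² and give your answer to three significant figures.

0.228

v = 45.0/3.6 = 12.50 m/s.
Friction provides the centripetal force: μ_s m g = m v²/r, so μ_s = v²/(g r) = (12.50)²/(10.0 × 68.5) = 156.2/685.0 = 0.2281.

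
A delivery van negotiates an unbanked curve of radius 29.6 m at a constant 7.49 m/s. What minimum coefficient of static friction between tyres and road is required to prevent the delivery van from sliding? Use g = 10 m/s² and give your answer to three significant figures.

0.190

Friction provides the centripetal force: μ_s m g = m v²/r, so μ_s = v²/(g r) = (7.490)²/(10.0 × 29.6) = 56.10/296.0 = 0.1895.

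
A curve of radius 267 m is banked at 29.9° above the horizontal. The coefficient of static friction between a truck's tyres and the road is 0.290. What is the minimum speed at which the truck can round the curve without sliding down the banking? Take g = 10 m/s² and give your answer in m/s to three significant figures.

25.5 m/s

At the minimum speed, friction acts up the slope at its limiting value f = μN. Radially (horizontal, toward centre): N sinθ − μN cosθ = mv²/r. Vertically: N cosθ + μN sinθ = mg.
Dividing: v² = r g (sinθ − μcosθ)/(cosθ + μsinθ).
sinθ − μcosθ = 0.4985 − 0.290×0.8669 = 0.2471; cosθ + μsinθ = 0.8669 + 0.290×0.4985 = 1.011.
v² = 267 × 10.0 × 0.2471/1.011 = 652.3 m²/s², so v = 25.54 m/s.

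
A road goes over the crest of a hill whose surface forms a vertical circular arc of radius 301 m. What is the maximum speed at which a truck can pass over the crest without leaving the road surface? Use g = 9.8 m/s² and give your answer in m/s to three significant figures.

54.3 m/s

At the crest the centre of the circle is below the truck, so the net downward (centripetal) force is mg − N = mv²/r.
The truck leaves the road when N → 0, giving v_max = √(g r) = √(9.8 × 301) = 54.31 m/s.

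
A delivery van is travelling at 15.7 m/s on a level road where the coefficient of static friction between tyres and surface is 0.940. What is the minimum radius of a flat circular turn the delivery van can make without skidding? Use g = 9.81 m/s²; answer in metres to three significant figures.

At the limit, μ_s m g = m v²/r, so r_min = v²/(μ_s g) = (15.7)²/(0.940 × 9.81) = 246.5/9.221 = 26.73 m.

26.7 m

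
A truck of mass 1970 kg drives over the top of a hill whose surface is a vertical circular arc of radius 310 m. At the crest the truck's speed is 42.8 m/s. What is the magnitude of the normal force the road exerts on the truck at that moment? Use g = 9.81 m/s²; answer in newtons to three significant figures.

7680 N

At the crest the centripetal acceleration points downward (toward the centre of the arc), so mg − N = mv²/r.
N = m(g − v²/r) = 1970 × (9.81 − (42.8)²/310) = 1970 × (9.81 − 5.909) = 1970 × 3.901 = 7685 N.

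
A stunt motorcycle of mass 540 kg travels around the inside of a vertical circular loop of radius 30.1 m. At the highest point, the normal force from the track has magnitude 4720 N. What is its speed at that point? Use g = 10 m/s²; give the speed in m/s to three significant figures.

At the top, N + mg = mv²/r, so v = √(r(N/m + g)) = √(30.1 × (4720/540 + 10.0)) = √(30.1 × 18.74) = √564.1 = 23.75 m/s.

23.8 m/s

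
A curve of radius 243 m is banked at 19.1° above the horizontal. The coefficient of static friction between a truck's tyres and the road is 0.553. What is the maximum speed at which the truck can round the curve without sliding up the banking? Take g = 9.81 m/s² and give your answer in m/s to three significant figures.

51.5 m/s

At the maximum speed, friction acts down the slope at its limiting value f = μN. Radially (horizontal, toward centre): N sinθ + μN cosθ = mv²/r. Vertically: N cosθ − μN sinθ = mg.
Dividing: v² = r g (sinθ + μcosθ)/(cosθ − μsinθ).
sinθ + μcosθ = 0.3272 + 0.553×0.9449 = 0.8498; cosθ − μsinθ = 0.9449 − 0.553×0.3272 = 0.7640.
v² = 243 × 9.81 × 0.8498/0.7640 = 2651 m²/s², so v = 51.49 m/s.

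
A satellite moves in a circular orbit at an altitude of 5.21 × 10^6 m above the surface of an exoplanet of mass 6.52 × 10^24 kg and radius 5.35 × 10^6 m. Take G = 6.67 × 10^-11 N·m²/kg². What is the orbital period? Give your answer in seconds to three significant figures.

r = R + h = 5.35 × 10^6 + 5.21 × 10^6 = 1.056 × 10^7 m. Gravity provides the centripetal force: G M m / r² = m v² / r ⇒ v = √(GM/r) = 6417 m/s.
T = 2πr/v = 2π × 1.056 × 10^7 / 6417 = 10340 s.

10300 s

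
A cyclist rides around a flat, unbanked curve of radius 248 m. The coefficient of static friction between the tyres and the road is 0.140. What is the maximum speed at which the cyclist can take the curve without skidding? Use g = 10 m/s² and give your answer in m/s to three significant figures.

18.6 m/s

The only inward force on a level bend is static friction, so at the limit f_s = μ_s N = μ_s m g = m v²/r.
Mass cancels: v_max = √(μ_s g r) = √(0.140 × 10.0 × 248) = √347.2 = 18.63 m/s.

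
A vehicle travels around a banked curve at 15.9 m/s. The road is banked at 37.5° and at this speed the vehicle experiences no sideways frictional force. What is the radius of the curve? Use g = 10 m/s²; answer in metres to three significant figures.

Frictionless banking: tanθ = v²/(rg), so r = v²/(g tanθ).
r = (15.9)²/(10.0 × tan 37.5°) = 252.8/(10.0 × 0.7673) = 252.8/7.673 = 32.95 m.

32.9 m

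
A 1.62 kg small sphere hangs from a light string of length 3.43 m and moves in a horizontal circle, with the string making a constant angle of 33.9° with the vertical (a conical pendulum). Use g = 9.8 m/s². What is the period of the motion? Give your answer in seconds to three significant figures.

r = L sinθ = 1.913 m. From T sinθ = mω²r and T cosθ = mg: tanθ = ω²r/g, so ω² = g tanθ / r = g/(L cosθ).
ω = √(g/(L cosθ)) = √(9.8/(3.43 × 0.8300)) = √3.442 = 1.855 rad/s.
Period = 2π/ω = 3.387 s.

3.39 s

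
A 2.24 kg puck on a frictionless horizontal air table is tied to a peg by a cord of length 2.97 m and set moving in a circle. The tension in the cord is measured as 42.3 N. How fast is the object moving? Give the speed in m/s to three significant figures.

T = m v²/r ⇒ v = √(T r / m) = √(42.3 × 2.97 / 2.24) = √56.09 = 7.489 m/s.

7.49 m/s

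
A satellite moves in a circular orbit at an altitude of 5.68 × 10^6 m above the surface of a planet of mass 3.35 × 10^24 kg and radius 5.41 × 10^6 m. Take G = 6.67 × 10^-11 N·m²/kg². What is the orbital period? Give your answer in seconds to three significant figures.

15500 s

r = R + h = 5.41 × 10^6 + 5.68 × 10^6 = 1.109 × 10^7 m. Gravity provides the centripetal force: G M m / r² = m v² / r ⇒ v = √(GM/r) = 4489 m/s.
T = 2πr/v = 2π × 1.109 × 10^7 / 4489 = 15520 s.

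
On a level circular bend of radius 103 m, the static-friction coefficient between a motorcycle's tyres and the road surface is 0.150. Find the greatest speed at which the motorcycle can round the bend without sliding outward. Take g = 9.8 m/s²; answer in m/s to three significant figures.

On a flat curve, static friction is the only horizontal force, so it must supply the full centripetal force: μ_s m g = m v²/r.
Mass cancels: v_max = √(μ_s g r) = √(0.150 × 9.8 × 103) = √151.4 = 12.30 m/s.

12.3 m/s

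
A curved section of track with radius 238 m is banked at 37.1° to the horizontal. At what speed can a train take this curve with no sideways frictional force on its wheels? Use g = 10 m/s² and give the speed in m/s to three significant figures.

42.4 m/s

On a frictionless banked curve, N sinθ = mv²/r and N cosθ = mg, so tanθ = v²/(rg).
v = √(r g tanθ) = √(238 × 10.0 × tan 37.1°) = √(238 × 10.0 × 0.7563) = √1800 = 42.43 m/s.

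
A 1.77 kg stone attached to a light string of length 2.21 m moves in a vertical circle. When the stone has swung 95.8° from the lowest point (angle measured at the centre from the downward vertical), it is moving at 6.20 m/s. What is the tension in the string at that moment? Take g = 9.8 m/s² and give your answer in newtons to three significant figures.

29.0 N

Take the radial direction toward the centre of the circle as positive. The component of the weight along the string toward the centre is −mg cos φ (φ measured from the bottom), so Newton's second law along the string gives T − mg cos φ = m v²/r.
cos 95.8° = -0.1011, so T = m(v²/r + g cos φ) = 1.77 × ((6.20)²/2.21 + 9.8 × -0.1011) = 1.77 × (17.39 + (-0.9904)) = 1.77 × 16.40 = 29.03 N.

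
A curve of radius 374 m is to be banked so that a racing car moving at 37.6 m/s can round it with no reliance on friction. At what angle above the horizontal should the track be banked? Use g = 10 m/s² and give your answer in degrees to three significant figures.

20.7°

For a frictionless banked turn: horizontally N sinθ = mv²/r and vertically N cosθ = mg.
Dividing: tanθ = v²/(r g) = (37.6)²/(374 × 10.0) = 1414/3740 = 0.3780.
θ = arctan(0.3780) = 20.71°.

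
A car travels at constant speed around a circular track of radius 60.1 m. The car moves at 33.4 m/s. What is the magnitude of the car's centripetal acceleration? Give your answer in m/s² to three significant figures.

a_c = v²/r = (33.40)²/60.1 = 1116/60.1 = 18.56 m/s².

18.6 m/s²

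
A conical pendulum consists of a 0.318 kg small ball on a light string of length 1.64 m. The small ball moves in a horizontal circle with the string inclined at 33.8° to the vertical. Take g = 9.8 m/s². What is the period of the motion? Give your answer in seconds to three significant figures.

2.34 s

r = L sinθ = 0.9123 m. From T sinθ = mω²r and T cosθ = mg: tanθ = ω²r/g, so ω² = g tanθ / r = g/(L cosθ).
ω = √(g/(L cosθ)) = √(9.8/(1.64 × 0.8310)) = √7.191 = 2.682 rad/s.
Period = 2π/ω = 2.343 s.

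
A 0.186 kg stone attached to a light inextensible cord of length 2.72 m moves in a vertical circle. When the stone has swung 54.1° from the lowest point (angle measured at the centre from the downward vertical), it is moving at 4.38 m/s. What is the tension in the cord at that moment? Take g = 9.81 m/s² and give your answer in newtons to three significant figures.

Take the radial direction toward the centre of the circle as positive. The component of the weight along the string toward the centre is −mg cos φ (φ measured from the bottom), so Newton's second law along the string gives T − mg cos φ = m v²/r.
cos 54.1° = 0.5864, so T = m(v²/r + g cos φ) = 0.186 × ((4.38)²/2.72 + 9.81 × 0.5864) = 0.186 × (7.053 + (5.752)) = 0.186 × 12.81 = 2.382 N.

2.38 N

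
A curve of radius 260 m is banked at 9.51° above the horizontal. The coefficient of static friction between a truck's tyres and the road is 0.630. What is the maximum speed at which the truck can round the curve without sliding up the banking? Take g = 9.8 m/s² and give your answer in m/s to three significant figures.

47.7 m/s

At the maximum speed, friction acts down the slope at its limiting value f = μN. Radially (horizontal, toward centre): N sinθ + μN cosθ = mv²/r. Vertically: N cosθ − μN sinθ = mg.
Dividing: v² = r g (sinθ + μcosθ)/(cosθ − μsinθ).
sinθ + μcosθ = 0.1652 + 0.630×0.9863 = 0.7866; cosθ − μsinθ = 0.9863 − 0.630×0.1652 = 0.8822.
v² = 260 × 9.8 × 0.7866/0.8822 = 2272 m²/s², so v = 47.66 m/s.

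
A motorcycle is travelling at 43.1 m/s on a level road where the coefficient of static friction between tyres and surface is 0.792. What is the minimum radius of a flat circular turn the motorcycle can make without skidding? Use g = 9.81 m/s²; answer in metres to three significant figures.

239 m

At the limit, μ_s m g = m v²/r, so r_min = v²/(μ_s g) = (43.1)²/(0.792 × 9.81) = 1858/7.770 = 239.1 m.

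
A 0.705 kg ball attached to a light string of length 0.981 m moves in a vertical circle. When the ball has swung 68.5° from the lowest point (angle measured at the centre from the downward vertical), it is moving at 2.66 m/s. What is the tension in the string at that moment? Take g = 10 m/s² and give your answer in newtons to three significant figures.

Take the radial direction toward the centre of the circle as positive. The component of the weight along the string toward the centre is −mg cos φ (φ measured from the bottom), so Newton's second law along the string gives T − mg cos φ = m v²/r.
cos 68.5° = 0.3665, so T = m(v²/r + g cos φ) = 0.705 × ((2.66)²/0.981 + 10.0 × 0.3665) = 0.705 × (7.213 + (3.665)) = 0.705 × 10.88 = 7.669 N.

7.67 N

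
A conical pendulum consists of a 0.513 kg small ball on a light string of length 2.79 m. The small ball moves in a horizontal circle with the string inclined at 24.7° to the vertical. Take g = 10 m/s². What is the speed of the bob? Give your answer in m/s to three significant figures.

The radius of the circle is r = L sinθ = 2.79 × sin 24.7° = 1.166 m.
Horizontally T sinθ = mv²/r and vertically T cosθ = mg, so tanθ = v²/(rg).
v = √(r g tanθ) = √(1.166 × 10.0 × 0.4599) = √5.362 = 2.316 m/s.

2.32 m/s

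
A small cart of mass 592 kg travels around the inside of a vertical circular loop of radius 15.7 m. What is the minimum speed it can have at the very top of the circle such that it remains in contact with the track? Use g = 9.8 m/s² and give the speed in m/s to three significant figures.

At the highest point the centre is directly below, so both the weight and N act inward: N + mg = mv²/r.
At minimum speed N → 0, so mg = mv_min²/r ⇒ v_min = √(g r) = √(9.8 × 15.7) = 12.40 m/s.

12.4 m/s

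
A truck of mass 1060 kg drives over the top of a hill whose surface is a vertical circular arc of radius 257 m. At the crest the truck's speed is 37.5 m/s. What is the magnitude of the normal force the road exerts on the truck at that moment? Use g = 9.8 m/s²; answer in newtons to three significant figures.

4590 N

At the crest the centripetal acceleration points downward (toward the centre of the arc), so mg − N = mv²/r.
N = m(g − v²/r) = 1060 × (9.8 − (37.5)²/257) = 1060 × (9.8 − 5.472) = 1060 × 4.328 = 4588 N.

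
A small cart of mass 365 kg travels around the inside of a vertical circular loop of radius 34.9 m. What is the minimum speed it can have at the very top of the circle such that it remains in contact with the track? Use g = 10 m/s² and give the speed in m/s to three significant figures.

At the highest point the centre is directly below, so both the weight and N act inward: N + mg = mv²/r.
At minimum speed N → 0, so mg = mv_min²/r ⇒ v_min = √(g r) = √(10.0 × 34.9) = 18.68 m/s.

18.7 m/s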